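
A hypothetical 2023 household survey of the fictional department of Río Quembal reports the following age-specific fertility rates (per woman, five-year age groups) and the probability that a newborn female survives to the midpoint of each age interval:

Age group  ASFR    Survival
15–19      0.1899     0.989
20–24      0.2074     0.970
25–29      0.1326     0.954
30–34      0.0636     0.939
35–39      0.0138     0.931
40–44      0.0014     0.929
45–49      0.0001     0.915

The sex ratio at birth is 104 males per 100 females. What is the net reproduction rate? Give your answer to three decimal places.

1.445

Proportion female at birth = 100 / (100 + 104) = 0.49020.
Per-age-group product (5 × ASFR × survival probability):
  15–19: 5 × 0.1899 × 0.989 = 0.93906
  20–24: 5 × 0.2074 × 0.970 = 1.00589
  25–29: 5 × 0.1326 × 0.954 = 0.63250
  30–34: 5 × 0.0636 × 0.939 = 0.29860
  35–39: 5 × 0.0138 × 0.931 = 0.06424
  40–44: 5 × 0.0014 × 0.929 = 0.00650
  45–49: 5 × 0.0001 × 0.915 = 0.00046
Sum = 2.94725
NRR = 0.49020 × 2.94725 = 1.44474
With NRR above 1 the population is above replacement fertility.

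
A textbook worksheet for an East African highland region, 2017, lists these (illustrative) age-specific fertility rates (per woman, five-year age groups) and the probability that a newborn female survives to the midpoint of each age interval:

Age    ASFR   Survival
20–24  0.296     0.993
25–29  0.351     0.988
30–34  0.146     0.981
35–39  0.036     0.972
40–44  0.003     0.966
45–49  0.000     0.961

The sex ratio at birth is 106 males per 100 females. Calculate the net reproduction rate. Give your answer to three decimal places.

Proportion female at birth = 100 / (100 + 106) = 0.48544.
Weighting each age-specific rate by interval width and survival:
  20–24: 5 × 0.296 × 0.993 = 1.46964
  25–29: 5 × 0.351 × 0.988 = 1.73394
  30–34: 5 × 0.146 × 0.981 = 0.71613
  35–39: 5 × 0.036 × 0.972 = 0.17496
  40–44: 5 × 0.003 × 0.966 = 0.01449
  45–49: 5 × 0.000 × 0.961 = 0.00000
Sum = 4.10916
NRR = 0.48544 × 4.10916 = 1.99475

1.995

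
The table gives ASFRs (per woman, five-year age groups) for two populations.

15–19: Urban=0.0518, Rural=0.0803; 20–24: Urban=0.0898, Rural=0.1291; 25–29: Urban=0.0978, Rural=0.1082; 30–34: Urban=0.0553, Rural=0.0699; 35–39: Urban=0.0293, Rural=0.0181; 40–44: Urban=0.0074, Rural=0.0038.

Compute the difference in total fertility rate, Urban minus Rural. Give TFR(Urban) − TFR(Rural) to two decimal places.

-0.39

Urban:
  Sum of ASFRs = 0.0518 + 0.0898 + 0.0978 + 0.0553 + 0.0293 + 0.0074 = 0.3314
  TFR = 5 × 0.3314 = 1.657
Rural:
  Sum of ASFRs = 0.0803 + 0.1291 + 0.1082 + 0.0699 + 0.0181 + 0.0038 = 0.4094
  TFR = 5 × 0.4094 = 2.047
Difference = 1.657 − 2.047 = -0.39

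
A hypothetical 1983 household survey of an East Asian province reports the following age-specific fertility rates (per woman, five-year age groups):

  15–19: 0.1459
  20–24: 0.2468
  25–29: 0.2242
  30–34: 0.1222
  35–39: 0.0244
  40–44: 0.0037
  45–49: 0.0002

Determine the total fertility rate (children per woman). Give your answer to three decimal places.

Sum of ASFRs = 0.1459 + 0.2468 + 0.2242 + 0.1222 + 0.0244 + 0.0037 + 0.0002 = 0.7674
TFR = 5 × 0.7674 = 3.837

3.837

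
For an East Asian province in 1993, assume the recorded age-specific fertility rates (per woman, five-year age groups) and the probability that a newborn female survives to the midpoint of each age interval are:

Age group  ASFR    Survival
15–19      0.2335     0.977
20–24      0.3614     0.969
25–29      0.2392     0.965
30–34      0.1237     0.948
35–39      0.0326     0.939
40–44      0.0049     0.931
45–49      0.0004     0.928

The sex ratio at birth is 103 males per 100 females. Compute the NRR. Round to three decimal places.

2.369

Proportion female at birth = 100 / (100 + 103) = 0.49261.
Each age group contributes 5 × ASFR × survival:
  15–19: 5 × 0.2335 × 0.977 = 1.14065
  20–24: 5 × 0.3614 × 0.969 = 1.75098
  25–29: 5 × 0.2392 × 0.965 = 1.15414
  30–34: 5 × 0.1237 × 0.948 = 0.58634
  35–39: 5 × 0.0326 × 0.939 = 0.15306
  40–44: 5 × 0.0049 × 0.931 = 0.02281
  45–49: 5 × 0.0004 × 0.928 = 0.00186
Sum = 4.80984
NRR = 0.49261 × 4.80984 = 2.36938
An NRR exceeding 1 indicates intrinsic growth under these rates.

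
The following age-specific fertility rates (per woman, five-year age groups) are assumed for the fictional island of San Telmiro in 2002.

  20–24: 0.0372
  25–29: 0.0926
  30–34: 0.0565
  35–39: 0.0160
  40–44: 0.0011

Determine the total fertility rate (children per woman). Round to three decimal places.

Sum of ASFRs = 0.0372 + 0.0926 + 0.0565 + 0.0160 + 0.0011 = 0.2034
TFR = 5 × 0.2034 = 1.017

1.017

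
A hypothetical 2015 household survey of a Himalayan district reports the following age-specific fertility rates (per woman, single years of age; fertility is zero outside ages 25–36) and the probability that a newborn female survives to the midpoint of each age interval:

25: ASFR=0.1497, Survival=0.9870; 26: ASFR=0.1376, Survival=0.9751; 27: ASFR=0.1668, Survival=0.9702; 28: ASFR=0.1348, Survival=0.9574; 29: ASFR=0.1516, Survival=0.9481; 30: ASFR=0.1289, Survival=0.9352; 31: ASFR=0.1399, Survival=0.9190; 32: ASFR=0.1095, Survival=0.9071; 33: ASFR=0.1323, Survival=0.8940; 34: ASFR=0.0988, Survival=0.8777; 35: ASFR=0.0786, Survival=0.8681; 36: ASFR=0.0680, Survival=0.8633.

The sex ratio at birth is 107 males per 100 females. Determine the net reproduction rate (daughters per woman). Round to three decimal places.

Proportion female at birth = 100 / (100 + 107) = 0.48309.
Survival-weighted fertility by age (1·fₓ·Sₓ):
  25: 1 × 0.1497 × 0.9870 = 0.14775
  26: 1 × 0.1376 × 0.9751 = 0.13417
  27: 1 × 0.1668 × 0.9702 = 0.16183
  28: 1 × 0.1348 × 0.9574 = 0.12906
  29: 1 × 0.1516 × 0.9481 = 0.14373
  30: 1 × 0.1289 × 0.9352 = 0.12055
  31: 1 × 0.1399 × 0.9190 = 0.12857
  32: 1 × 0.1095 × 0.9071 = 0.09933
  33: 1 × 0.1323 × 0.8940 = 0.11828
  34: 1 × 0.0988 × 0.8777 = 0.08672
  35: 1 × 0.0786 × 0.8681 = 0.06823
  36: 1 × 0.0680 × 0.8633 = 0.05870
Sum = 1.39692
NRR = 0.48309 × 1.39692 = 0.67484

0.675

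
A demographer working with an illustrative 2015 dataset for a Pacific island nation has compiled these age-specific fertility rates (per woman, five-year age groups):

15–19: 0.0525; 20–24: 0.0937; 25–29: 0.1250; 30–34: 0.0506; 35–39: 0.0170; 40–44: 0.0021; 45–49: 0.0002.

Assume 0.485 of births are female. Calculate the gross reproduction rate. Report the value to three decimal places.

0.827

Proportion female at birth = 0.485.
Sum of ASFRs = 0.0525 + 0.0937 + 0.1250 + 0.0506 + 0.0170 + 0.0021 + 0.0002 = 0.3411
TFR = 5 × 0.3411 = 1.7055
GRR = 0.485 × 1.7055 = 0.82717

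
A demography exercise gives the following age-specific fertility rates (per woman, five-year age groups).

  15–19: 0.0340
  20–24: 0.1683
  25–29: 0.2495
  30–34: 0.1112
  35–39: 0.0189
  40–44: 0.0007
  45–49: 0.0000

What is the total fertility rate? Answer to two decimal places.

2.91

Sum of ASFRs = 0.0340 + 0.1683 + 0.2495 + 0.1112 + 0.0189 + 0.0007 + 0.0000 = 0.5826
TFR = 5 × 0.5826 = 2.913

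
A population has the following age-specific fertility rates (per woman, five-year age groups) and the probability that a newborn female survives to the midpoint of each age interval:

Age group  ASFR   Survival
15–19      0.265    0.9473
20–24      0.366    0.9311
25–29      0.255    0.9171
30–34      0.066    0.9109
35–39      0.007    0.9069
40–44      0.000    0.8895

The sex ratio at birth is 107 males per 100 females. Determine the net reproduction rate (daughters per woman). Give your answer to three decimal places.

2.155

Proportion female at birth = 100 / (100 + 107) = 0.48309.
Survival-weighted fertility by age (5·fₓ·Sₓ):
  15–19: 5 × 0.265 × 0.9473 = 1.25517
  20–24: 5 × 0.366 × 0.9311 = 1.70391
  25–29: 5 × 0.255 × 0.9171 = 1.16930
  30–34: 5 × 0.066 × 0.9109 = 0.30060
  35–39: 5 × 0.007 × 0.9069 = 0.03174
  40–44: 5 × 0.000 × 0.8895 = 0.00000
Sum = 4.46072
NRR = 0.48309 × 4.46072 = 2.15493
With NRR above 1 the population is above replacement fertility.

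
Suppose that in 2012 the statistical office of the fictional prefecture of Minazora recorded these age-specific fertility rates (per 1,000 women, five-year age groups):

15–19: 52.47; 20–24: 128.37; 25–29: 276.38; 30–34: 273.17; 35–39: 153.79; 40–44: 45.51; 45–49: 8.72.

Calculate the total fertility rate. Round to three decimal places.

Sum of ASFRs = 52.47 + 128.37 + 276.38 + 273.17 + 153.79 + 45.51 + 8.72 = 938.41
TFR = 5 × 938.41 / 1000 = 4.69205

4.692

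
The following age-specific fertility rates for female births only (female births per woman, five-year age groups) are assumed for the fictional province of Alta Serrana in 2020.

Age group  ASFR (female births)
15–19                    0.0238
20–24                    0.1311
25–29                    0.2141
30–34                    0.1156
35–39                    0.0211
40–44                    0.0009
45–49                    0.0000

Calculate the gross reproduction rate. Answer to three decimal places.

Sum of female ASFRs = 0.0238 + 0.1311 + 0.2141 + 0.1156 + 0.0211 + 0.0009 + 0.0000 = 0.5066
GRR = 5 × 0.5066 = 2.533

2.533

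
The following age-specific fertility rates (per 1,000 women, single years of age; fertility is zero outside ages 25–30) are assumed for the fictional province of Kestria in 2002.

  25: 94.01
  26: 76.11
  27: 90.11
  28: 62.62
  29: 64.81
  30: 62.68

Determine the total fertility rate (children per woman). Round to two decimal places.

Sum of ASFRs = 94.01 + 76.11 + 90.11 + 62.62 + 64.81 + 62.68 = 450.34
TFR = 450.34 / 1000 = 0.45034

0.45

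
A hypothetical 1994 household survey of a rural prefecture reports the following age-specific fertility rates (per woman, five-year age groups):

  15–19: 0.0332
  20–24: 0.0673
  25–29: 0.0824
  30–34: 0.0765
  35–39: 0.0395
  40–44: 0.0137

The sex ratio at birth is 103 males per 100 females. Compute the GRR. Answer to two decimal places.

0.77

Proportion female at birth = 100 / (100 + 103) = 0.49261.
Sum of ASFRs = 0.0332 + 0.0673 + 0.0824 + 0.0765 + 0.0395 + 0.0137 = 0.3126
TFR = 5 × 0.3126 = 1.563
GRR = 0.49261 × 1.563 = 0.76995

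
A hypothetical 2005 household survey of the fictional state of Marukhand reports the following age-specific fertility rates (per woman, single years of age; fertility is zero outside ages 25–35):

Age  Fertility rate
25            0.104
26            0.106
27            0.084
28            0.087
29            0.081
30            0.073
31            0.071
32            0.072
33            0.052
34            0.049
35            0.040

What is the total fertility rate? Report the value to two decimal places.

0.82

Sum of ASFRs = 0.104 + 0.106 + 0.084 + 0.087 + 0.081 + 0.073 + 0.071 + 0.072 + 0.052 + 0.049 + 0.040 = 0.819
TFR = 0.819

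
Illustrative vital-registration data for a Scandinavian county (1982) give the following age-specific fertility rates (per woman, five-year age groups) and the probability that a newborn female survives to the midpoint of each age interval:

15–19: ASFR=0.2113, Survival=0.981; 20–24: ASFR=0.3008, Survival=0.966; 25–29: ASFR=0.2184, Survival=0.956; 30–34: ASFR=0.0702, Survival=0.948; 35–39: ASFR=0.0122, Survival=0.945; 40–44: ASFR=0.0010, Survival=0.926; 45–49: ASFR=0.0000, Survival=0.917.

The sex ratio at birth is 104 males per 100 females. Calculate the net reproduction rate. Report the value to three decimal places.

Proportion female at birth = 100 / (100 + 104) = 0.49020.
Survival-weighted fertility by age (5·fₓ·Sₓ):
  15–19: 5 × 0.2113 × 0.981 = 1.03643
  20–24: 5 × 0.3008 × 0.966 = 1.45286
  25–29: 5 × 0.2184 × 0.956 = 1.04395
  30–34: 5 × 0.0702 × 0.948 = 0.33275
  35–39: 5 × 0.0122 × 0.945 = 0.05765
  40–44: 5 × 0.0010 × 0.926 = 0.00463
  45–49: 5 × 0.0000 × 0.917 = 0.00000
Sum = 3.92827
NRR = 0.49020 × 3.92827 = 1.92564

1.926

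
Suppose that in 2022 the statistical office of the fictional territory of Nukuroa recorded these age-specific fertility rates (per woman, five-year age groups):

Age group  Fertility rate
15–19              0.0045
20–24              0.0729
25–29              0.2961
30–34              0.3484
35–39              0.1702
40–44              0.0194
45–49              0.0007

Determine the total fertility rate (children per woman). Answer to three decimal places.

Sum of ASFRs = 0.0045 + 0.0729 + 0.2961 + 0.3484 + 0.1702 + 0.0194 + 0.0007 = 0.9122
TFR = 5 × 0.9122 = 4.561

4.561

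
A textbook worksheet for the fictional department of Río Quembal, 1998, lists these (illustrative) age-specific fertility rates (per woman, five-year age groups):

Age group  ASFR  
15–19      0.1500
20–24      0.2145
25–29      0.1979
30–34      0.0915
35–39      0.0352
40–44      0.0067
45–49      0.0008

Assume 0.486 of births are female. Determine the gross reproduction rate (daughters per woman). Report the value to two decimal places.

1.69

Proportion female at birth = 0.486.
Sum of ASFRs = 0.1500 + 0.2145 + 0.1979 + 0.0915 + 0.0352 + 0.0067 + 0.0008 = 0.6966
TFR = 5 × 0.6966 = 3.483
GRR = 0.486 × 3.483 = 1.69274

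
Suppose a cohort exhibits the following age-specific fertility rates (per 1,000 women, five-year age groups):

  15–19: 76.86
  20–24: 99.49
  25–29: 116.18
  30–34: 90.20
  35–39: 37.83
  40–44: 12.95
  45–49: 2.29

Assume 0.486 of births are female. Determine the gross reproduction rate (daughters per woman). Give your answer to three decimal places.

Proportion female at birth = 0.486.
Sum of ASFRs = 76.86 + 99.49 + 116.18 + 90.20 + 37.83 + 12.95 + 2.29 = 435.80
TFR = 5 × 435.80 / 1000 = 2.179
GRR = 0.486 × 2.179 = 1.05899

1.059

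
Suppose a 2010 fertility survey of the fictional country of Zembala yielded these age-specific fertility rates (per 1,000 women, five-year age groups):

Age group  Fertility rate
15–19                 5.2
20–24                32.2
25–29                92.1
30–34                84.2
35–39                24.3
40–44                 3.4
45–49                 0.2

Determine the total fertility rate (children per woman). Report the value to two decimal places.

Sum of ASFRs = 5.2 + 32.2 + 92.1 + 84.2 + 24.3 + 3.4 + 0.2 = 241.6
TFR = 5 × 241.6 / 1000 = 1.208

1.21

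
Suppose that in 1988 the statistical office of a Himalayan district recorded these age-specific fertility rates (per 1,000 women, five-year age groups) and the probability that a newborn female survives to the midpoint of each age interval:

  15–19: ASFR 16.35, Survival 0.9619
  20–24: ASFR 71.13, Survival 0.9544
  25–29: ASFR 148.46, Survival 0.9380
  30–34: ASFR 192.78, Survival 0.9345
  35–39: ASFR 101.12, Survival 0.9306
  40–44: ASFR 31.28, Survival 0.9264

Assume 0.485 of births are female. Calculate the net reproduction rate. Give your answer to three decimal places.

1.276

Proportion female at birth = 0.485.
Survival-weighted fertility by age (5·fₓ·Sₓ):
  15–19: 5 × 16.35/1000 × 0.9619 = 0.07864
  20–24: 5 × 71.13/1000 × 0.9544 = 0.33943
  25–29: 5 × 148.46/1000 × 0.9380 = 0.69628
  30–34: 5 × 192.78/1000 × 0.9345 = 0.90076
  35–39: 5 × 101.12/1000 × 0.9306 = 0.47051
  40–44: 5 × 31.28/1000 × 0.9264 = 0.14489
Sum = 2.63051
NRR = 0.485 × 2.63051 = 1.27580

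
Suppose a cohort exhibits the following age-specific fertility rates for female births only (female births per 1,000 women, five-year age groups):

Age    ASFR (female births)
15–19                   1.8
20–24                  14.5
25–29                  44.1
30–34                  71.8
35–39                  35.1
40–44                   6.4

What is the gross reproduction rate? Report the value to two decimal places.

0.87

Sum of female ASFRs = 1.8 + 14.5 + 44.1 + 71.8 + 35.1 + 6.4 = 173.7
GRR = 5 × 173.7 / 1000 = 0.8685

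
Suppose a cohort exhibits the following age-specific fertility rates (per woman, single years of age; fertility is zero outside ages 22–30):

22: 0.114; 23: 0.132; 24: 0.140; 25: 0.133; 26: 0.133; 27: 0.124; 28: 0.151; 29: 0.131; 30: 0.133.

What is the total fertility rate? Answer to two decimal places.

Sum of ASFRs = 0.114 + 0.132 + 0.140 + 0.133 + 0.133 + 0.124 + 0.151 + 0.131 + 0.133 = 1.191
TFR = 1.191

1.19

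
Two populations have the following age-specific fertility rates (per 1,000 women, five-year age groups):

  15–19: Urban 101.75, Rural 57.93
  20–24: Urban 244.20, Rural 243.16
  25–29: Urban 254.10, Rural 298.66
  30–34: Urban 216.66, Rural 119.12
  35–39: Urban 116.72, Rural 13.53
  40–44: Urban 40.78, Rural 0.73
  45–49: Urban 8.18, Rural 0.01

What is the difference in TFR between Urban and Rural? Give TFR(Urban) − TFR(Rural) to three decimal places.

Urban:
  Sum of ASFRs = 101.75 + 244.20 + 254.10 + 216.66 + 116.72 + 40.78 + 8.18 = 982.39
  TFR = 5 × 982.39 / 1000 = 4.91195
Rural:
  Sum of ASFRs = 57.93 + 243.16 + 298.66 + 119.12 + 13.53 + 0.73 + 0.01 = 733.14
  TFR = 5 × 733.14 / 1000 = 3.6657
Difference = 4.91195 − 3.6657 = 1.24625

1.246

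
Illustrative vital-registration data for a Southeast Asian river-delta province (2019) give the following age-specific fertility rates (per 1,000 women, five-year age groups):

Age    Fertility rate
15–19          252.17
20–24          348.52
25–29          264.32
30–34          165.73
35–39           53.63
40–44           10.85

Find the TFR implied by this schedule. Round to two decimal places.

5.48

Sum of ASFRs = 252.17 + 348.52 + 264.32 + 165.73 + 53.63 + 10.85 = 1095.22
TFR = 5 × 1095.22 / 1000 = 5.4761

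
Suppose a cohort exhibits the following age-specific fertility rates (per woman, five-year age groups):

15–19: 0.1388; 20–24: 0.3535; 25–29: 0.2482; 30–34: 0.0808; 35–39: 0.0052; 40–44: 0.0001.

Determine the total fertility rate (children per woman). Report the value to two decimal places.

4.13

Sum of ASFRs = 0.1388 + 0.3535 + 0.2482 + 0.0808 + 0.0052 + 0.0001 = 0.8266
TFR = 5 × 0.8266 = 4.133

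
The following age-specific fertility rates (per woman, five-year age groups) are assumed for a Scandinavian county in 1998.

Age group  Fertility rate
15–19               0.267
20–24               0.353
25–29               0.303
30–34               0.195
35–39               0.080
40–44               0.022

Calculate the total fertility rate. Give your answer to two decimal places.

Sum of ASFRs = 0.267 + 0.353 + 0.303 + 0.195 + 0.080 + 0.022 = 1.220
TFR = 5 × 1.220 = 6.1

6.10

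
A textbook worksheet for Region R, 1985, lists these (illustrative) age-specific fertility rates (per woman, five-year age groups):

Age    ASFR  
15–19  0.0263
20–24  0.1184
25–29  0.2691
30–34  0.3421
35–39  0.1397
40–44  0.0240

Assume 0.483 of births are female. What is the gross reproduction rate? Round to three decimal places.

2.221

Proportion female at birth = 0.483.
Sum of ASFRs = 0.0263 + 0.1184 + 0.2691 + 0.3421 + 0.1397 + 0.0240 = 0.9196
TFR = 5 × 0.9196 = 4.598
GRR = 0.483 × 4.598 = 2.22083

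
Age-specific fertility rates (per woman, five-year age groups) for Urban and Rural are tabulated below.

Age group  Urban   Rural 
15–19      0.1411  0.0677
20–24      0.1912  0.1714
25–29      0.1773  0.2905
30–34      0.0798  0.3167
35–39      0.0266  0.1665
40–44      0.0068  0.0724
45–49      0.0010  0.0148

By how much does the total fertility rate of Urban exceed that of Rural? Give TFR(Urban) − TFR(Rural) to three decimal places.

Urban:
  Sum of ASFRs = 0.1411 + 0.1912 + 0.1773 + 0.0798 + 0.0266 + 0.0068 + 0.0010 = 0.6238
  TFR = 5 × 0.6238 = 3.119
Rural:
  Sum of ASFRs = 0.0677 + 0.1714 + 0.2905 + 0.3167 + 0.1665 + 0.0724 + 0.0148 = 1.1000
  TFR = 5 × 1.1000 = 5.5
Difference = 3.119 − 5.5 = -2.381

-2.381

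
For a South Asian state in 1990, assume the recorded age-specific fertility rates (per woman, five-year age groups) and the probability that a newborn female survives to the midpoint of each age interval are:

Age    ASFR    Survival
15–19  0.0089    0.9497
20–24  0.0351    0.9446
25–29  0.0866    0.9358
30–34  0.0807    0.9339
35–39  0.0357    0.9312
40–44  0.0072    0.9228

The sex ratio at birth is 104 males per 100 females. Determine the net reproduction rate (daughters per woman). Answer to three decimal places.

0.583

Proportion female at birth = 100 / (100 + 104) = 0.49020.
Per-age-group product (5 × ASFR × survival probability):
  15–19: 5 × 0.0089 × 0.9497 = 0.04226
  20–24: 5 × 0.0351 × 0.9446 = 0.16578
  25–29: 5 × 0.0866 × 0.9358 = 0.40520
  30–34: 5 × 0.0807 × 0.9339 = 0.37683
  35–39: 5 × 0.0357 × 0.9312 = 0.16622
  40–44: 5 × 0.0072 × 0.9228 = 0.03322
Sum = 1.18951
NRR = 0.49020 × 1.18951 = 0.58310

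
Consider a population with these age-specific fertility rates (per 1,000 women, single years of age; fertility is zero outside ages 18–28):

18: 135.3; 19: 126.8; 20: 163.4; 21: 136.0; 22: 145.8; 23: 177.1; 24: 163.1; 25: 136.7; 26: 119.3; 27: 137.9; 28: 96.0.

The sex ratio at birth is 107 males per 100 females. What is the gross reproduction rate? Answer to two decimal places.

Proportion female at birth = 100 / (100 + 107) = 0.48309.
Sum of ASFRs = 135.3 + 126.8 + 163.4 + 136.0 + 145.8 + 177.1 + 163.1 + 136.7 + 119.3 + 137.9 + 96.0 = 1537.4
TFR = 1537.4 / 1000 = 1.5374
GRR = 0.48309 × 1.5374 = 0.74270

0.74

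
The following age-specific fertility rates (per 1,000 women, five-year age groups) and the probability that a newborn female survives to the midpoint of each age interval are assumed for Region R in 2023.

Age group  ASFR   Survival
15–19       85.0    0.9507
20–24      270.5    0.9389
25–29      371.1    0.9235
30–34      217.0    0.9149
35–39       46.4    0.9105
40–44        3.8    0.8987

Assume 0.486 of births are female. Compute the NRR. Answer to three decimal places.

2.240

Proportion female at birth = 0.486.
Per-age-group product (5 × ASFR × survival probability):
  15–19: 5 × 85.0/1000 × 0.9507 = 0.40405
  20–24: 5 × 270.5/1000 × 0.9389 = 1.26986
  25–29: 5 × 371.1/1000 × 0.9235 = 1.71355
  30–34: 5 × 217.0/1000 × 0.9149 = 0.99267
  35–39: 5 × 46.4/1000 × 0.9105 = 0.21124
  40–44: 5 × 3.8/1000 × 0.8987 = 0.01708
Sum = 4.60845
NRR = 0.486 × 4.60845 = 2.23971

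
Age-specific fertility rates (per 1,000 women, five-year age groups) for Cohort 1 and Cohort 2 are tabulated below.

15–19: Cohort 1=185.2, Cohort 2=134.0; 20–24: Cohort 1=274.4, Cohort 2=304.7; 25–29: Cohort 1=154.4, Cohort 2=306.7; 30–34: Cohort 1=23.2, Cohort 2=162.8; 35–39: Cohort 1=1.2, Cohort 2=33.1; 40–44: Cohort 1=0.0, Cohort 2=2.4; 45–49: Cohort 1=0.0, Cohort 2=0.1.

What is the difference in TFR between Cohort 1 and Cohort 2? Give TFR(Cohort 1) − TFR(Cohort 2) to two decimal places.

Cohort 1:
  Sum of ASFRs = 185.2 + 274.4 + 154.4 + 23.2 + 1.2 + 0.0 + 0.0 = 638.4
  TFR = 5 × 638.4 / 1000 = 3.192
Cohort 2:
  Sum of ASFRs = 134.0 + 304.7 + 306.7 + 162.8 + 33.1 + 2.4 + 0.1 = 943.8
  TFR = 5 × 943.8 / 1000 = 4.719
Difference = 3.192 − 4.719 = -1.527

-1.53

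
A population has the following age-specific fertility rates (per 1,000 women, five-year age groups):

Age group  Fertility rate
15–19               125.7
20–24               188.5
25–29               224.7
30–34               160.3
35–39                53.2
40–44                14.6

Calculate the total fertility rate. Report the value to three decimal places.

Sum of ASFRs = 125.7 + 188.5 + 224.7 + 160.3 + 53.2 + 14.6 = 767.0
TFR = 5 × 767.0 / 1000 = 3.835

3.835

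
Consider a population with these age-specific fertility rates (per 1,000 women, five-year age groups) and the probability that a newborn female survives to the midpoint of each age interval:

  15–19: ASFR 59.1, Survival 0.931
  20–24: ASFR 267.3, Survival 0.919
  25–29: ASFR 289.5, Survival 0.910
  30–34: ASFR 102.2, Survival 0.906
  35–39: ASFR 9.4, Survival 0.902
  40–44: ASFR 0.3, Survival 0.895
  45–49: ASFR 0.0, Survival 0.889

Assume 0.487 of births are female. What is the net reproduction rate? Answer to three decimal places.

1.620

Proportion female at birth = 0.487.
Survival-weighted fertility by age (5·fₓ·Sₓ):
  15–19: 5 × 59.1/1000 × 0.931 = 0.27511
  20–24: 5 × 267.3/1000 × 0.919 = 1.22824
  25–29: 5 × 289.5/1000 × 0.910 = 1.31723
  30–34: 5 × 102.2/1000 × 0.906 = 0.46297
  35–39: 5 × 9.4/1000 × 0.902 = 0.04239
  40–44: 5 × 0.3/1000 × 0.895 = 0.00134
  45–49: 5 × 0.0/1000 × 0.889 = 0.00000
Sum = 3.32728
NRR = 0.487 × 3.32728 = 1.62039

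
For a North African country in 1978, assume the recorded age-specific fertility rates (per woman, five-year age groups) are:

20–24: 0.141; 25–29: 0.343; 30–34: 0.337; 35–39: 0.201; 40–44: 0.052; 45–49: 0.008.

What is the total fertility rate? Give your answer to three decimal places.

5.410

Sum of ASFRs = 0.141 + 0.343 + 0.337 + 0.201 + 0.052 + 0.008 = 1.082
TFR = 5 × 1.082 = 5.41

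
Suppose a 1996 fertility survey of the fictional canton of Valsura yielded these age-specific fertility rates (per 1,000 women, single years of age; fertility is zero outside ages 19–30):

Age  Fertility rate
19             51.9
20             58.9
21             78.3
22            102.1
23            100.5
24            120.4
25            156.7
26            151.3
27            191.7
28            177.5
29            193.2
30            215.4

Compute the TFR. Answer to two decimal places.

Sum of ASFRs = 51.9 + 58.9 + 78.3 + 102.1 + 100.5 + 120.4 + 156.7 + 151.3 + 191.7 + 177.5 + 193.2 + 215.4 = 1597.9
TFR = 1597.9 / 1000 = 1.5979

1.60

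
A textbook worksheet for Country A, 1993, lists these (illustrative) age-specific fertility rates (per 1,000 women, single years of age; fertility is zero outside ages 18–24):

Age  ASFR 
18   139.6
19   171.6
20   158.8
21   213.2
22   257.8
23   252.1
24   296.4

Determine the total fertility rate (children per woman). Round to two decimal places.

Sum of ASFRs = 139.6 + 171.6 + 158.8 + 213.2 + 257.8 + 252.1 + 296.4 = 1489.5
TFR = 1489.5 / 1000 = 1.4895

1.49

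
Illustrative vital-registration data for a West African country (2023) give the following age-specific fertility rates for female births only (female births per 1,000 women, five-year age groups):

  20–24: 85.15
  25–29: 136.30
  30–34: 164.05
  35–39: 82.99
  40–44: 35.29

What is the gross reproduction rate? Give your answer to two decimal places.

Sum of female ASFRs = 85.15 + 136.30 + 164.05 + 82.99 + 35.29 = 503.78
GRR = 5 × 503.78 / 1000 = 2.5189

2.52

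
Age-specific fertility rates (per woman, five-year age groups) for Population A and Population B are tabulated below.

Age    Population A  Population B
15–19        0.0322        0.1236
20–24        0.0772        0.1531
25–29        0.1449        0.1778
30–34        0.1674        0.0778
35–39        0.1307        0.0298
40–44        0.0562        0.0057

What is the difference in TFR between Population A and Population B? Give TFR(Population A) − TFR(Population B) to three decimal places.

0.204

Population A:
  Sum of ASFRs = 0.0322 + 0.0772 + 0.1449 + 0.1674 + 0.1307 + 0.0562 = 0.6086
  TFR = 5 × 0.6086 = 3.043
Population B:
  Sum of ASFRs = 0.1236 + 0.1531 + 0.1778 + 0.0778 + 0.0298 + 0.0057 = 0.5678
  TFR = 5 × 0.5678 = 2.839
Difference = 3.043 − 2.839 = 0.204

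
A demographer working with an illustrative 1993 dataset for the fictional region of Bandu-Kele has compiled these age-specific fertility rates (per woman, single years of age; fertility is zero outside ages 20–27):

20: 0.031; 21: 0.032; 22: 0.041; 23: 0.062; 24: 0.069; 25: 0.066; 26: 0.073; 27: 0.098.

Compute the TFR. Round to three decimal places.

Sum of ASFRs = 0.031 + 0.032 + 0.041 + 0.062 + 0.069 + 0.066 + 0.073 + 0.098 = 0.472
TFR = 0.472

0.472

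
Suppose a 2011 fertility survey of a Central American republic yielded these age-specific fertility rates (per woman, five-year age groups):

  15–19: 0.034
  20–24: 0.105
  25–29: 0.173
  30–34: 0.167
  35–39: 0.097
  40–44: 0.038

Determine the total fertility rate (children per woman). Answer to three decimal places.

Sum of ASFRs = 0.034 + 0.105 + 0.173 + 0.167 + 0.097 + 0.038 = 0.614
TFR = 5 × 0.614 = 3.07

3.070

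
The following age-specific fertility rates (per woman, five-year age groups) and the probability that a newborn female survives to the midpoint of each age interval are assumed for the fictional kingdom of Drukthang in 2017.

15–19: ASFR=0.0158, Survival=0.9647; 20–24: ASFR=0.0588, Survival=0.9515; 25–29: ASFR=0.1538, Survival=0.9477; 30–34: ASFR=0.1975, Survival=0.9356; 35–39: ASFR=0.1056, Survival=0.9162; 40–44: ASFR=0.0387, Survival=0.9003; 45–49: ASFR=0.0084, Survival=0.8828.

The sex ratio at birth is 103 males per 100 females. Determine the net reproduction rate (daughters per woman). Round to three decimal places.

1.332

Proportion female at birth = 100 / (100 + 103) = 0.49261.
Weighting each age-specific rate by interval width and survival:
  15–19: 5 × 0.0158 × 0.9647 = 0.07621
  20–24: 5 × 0.0588 × 0.9515 = 0.27974
  25–29: 5 × 0.1538 × 0.9477 = 0.72878
  30–34: 5 × 0.1975 × 0.9356 = 0.92391
  35–39: 5 × 0.1056 × 0.9162 = 0.48375
  40–44: 5 × 0.0387 × 0.9003 = 0.17421
  45–49: 5 × 0.0084 × 0.8828 = 0.03708
Sum = 2.70368
NRR = 0.49261 × 2.70368 = 1.33186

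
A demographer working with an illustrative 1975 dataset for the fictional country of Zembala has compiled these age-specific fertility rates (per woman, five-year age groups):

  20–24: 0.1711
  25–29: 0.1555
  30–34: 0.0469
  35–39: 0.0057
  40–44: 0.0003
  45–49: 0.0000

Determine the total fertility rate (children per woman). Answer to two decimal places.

1.90

Sum of ASFRs = 0.1711 + 0.1555 + 0.0469 + 0.0057 + 0.0003 + 0.0000 = 0.3795
TFR = 5 × 0.3795 = 1.8975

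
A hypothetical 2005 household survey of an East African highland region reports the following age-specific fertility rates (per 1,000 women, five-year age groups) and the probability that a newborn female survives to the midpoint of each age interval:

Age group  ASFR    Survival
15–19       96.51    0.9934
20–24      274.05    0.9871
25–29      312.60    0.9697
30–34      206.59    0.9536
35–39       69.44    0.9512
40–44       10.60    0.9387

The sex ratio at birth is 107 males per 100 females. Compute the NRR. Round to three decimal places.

2.277

Proportion female at birth = 100 / (100 + 107) = 0.48309.
Weighting each age-specific rate by interval width and survival:
  15–19: 5 × 96.51/1000 × 0.9934 = 0.47937
  20–24: 5 × 274.05/1000 × 0.9871 = 1.35257
  25–29: 5 × 312.60/1000 × 0.9697 = 1.51564
  30–34: 5 × 206.59/1000 × 0.9536 = 0.98502
  35–39: 5 × 69.44/1000 × 0.9512 = 0.33026
  40–44: 5 × 10.60/1000 × 0.9387 = 0.04975
Sum = 4.71261
NRR = 0.48309 × 4.71261 = 2.27661
An NRR exceeding 1 indicates intrinsic growth under these rates.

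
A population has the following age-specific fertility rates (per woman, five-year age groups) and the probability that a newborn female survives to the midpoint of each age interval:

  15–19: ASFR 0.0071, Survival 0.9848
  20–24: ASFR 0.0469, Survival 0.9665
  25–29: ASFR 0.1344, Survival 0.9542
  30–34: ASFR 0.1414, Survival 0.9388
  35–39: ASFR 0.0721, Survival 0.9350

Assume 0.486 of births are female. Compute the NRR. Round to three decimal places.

Proportion female at birth = 0.486.
Survival-weighted fertility by age (5·fₓ·Sₓ):
  15–19: 5 × 0.0071 × 0.9848 = 0.03496
  20–24: 5 × 0.0469 × 0.9665 = 0.22664
  25–29: 5 × 0.1344 × 0.9542 = 0.64122
  30–34: 5 × 0.1414 × 0.9388 = 0.66373
  35–39: 5 × 0.0721 × 0.9350 = 0.33707
Sum = 1.90362
NRR = 0.486 × 1.90362 = 0.92516

0.925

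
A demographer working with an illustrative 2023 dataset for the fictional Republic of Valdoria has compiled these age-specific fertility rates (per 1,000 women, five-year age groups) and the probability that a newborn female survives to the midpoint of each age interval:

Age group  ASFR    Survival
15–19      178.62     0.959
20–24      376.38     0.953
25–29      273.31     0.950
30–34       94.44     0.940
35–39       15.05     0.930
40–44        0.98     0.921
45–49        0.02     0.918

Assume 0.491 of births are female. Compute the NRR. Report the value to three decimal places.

Proportion female at birth = 0.491.
Weighting each age-specific rate by interval width and survival:
  15–19: 5 × 178.62/1000 × 0.959 = 0.85648
  20–24: 5 × 376.38/1000 × 0.953 = 1.79345
  25–29: 5 × 273.31/1000 × 0.950 = 1.29822
  30–34: 5 × 94.44/1000 × 0.940 = 0.44387
  35–39: 5 × 15.05/1000 × 0.930 = 0.06998
  40–44: 5 × 0.98/1000 × 0.921 = 0.00451
  45–49: 5 × 0.02/1000 × 0.918 = 0.00009
Sum = 4.46660
NRR = 0.491 × 4.46660 = 2.19310

2.193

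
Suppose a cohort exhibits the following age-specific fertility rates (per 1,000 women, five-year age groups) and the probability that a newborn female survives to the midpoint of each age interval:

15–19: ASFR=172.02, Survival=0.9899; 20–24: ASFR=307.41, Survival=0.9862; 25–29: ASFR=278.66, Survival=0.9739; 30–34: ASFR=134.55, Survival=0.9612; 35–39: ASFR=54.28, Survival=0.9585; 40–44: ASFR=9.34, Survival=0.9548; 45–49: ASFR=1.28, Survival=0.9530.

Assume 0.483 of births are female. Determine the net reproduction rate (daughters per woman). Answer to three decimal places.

2.261

Proportion female at birth = 0.483.
Each age group contributes 5 × ASFR × survival:
  15–19: 5 × 172.02/1000 × 0.9899 = 0.85141
  20–24: 5 × 307.41/1000 × 0.9862 = 1.51584
  25–29: 5 × 278.66/1000 × 0.9739 = 1.35693
  30–34: 5 × 134.55/1000 × 0.9612 = 0.64665
  35–39: 5 × 54.28/1000 × 0.9585 = 0.26014
  40–44: 5 × 9.34/1000 × 0.9548 = 0.04459
  45–49: 5 × 1.28/1000 × 0.9530 = 0.00610
Sum = 4.68166
NRR = 0.483 × 4.68166 = 2.26124
An NRR exceeding 1 indicates intrinsic growth under these rates.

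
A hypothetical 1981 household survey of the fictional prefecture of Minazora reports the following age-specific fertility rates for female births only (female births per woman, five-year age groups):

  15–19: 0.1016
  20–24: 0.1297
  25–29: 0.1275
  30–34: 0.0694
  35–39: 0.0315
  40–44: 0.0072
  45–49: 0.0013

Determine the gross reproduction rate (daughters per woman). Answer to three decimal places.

Sum of female ASFRs = 0.1016 + 0.1297 + 0.1275 + 0.0694 + 0.0315 + 0.0072 + 0.0013 = 0.4682
GRR = 5 × 0.4682 = 2.341

2.341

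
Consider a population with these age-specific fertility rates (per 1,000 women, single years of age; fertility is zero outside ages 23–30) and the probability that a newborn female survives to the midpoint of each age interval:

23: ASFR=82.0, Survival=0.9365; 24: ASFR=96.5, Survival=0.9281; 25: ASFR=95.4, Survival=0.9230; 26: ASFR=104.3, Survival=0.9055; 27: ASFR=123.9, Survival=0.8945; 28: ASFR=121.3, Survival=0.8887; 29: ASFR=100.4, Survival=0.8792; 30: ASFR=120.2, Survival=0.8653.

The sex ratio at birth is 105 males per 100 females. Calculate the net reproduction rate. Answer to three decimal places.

0.371

Proportion female at birth = 100 / (100 + 105) = 0.48780.
Weighting each age-specific rate by interval width and survival:
  23: 1 × 82.0/1000 × 0.9365 = 0.07679
  24: 1 × 96.5/1000 × 0.9281 = 0.08956
  25: 1 × 95.4/1000 × 0.9230 = 0.08805
  26: 1 × 104.3/1000 × 0.9055 = 0.09444
  27: 1 × 123.9/1000 × 0.8945 = 0.11083
  28: 1 × 121.3/1000 × 0.8887 = 0.10780
  29: 1 × 100.4/1000 × 0.8792 = 0.08827
  30: 1 × 120.2/1000 × 0.8653 = 0.10401
Sum = 0.75975
NRR = 0.48780 × 0.75975 = 0.37061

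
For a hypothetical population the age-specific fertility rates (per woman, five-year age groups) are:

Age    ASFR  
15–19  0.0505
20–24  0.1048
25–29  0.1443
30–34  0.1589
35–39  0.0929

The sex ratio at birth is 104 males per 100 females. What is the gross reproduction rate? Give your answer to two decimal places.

1.35

Proportion female at birth = 100 / (100 + 104) = 0.49020.
Sum of ASFRs = 0.0505 + 0.1048 + 0.1443 + 0.1589 + 0.0929 = 0.5514
TFR = 5 × 0.5514 = 2.757
GRR = 0.49020 × 2.757 = 1.35148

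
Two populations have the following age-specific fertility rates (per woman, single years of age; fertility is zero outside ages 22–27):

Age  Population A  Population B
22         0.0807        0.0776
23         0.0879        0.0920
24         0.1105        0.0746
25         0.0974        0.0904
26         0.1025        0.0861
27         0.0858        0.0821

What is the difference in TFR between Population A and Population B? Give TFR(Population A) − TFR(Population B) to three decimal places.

0.062

Population A:
  Sum of ASFRs = 0.0807 + 0.0879 + 0.1105 + 0.0974 + 0.1025 + 0.0858 = 0.5648
  TFR = 0.5648
Population B:
  Sum of ASFRs = 0.0776 + 0.0920 + 0.0746 + 0.0904 + 0.0861 + 0.0821 = 0.5028
  TFR = 0.5028
Difference = 0.5648 − 0.5028 = 0.062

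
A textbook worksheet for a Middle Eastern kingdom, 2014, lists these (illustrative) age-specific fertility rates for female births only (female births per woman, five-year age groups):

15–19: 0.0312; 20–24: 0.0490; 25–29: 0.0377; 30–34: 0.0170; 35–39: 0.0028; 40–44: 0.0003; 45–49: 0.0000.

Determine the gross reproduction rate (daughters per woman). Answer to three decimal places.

Sum of female ASFRs = 0.0312 + 0.0490 + 0.0377 + 0.0170 + 0.0028 + 0.0003 + 0.0000 = 0.1380
GRR = 5 × 0.1380 = 0.69

0.690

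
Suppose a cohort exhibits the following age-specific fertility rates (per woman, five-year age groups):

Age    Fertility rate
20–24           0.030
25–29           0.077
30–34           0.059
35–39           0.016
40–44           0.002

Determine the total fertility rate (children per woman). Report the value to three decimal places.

Sum of ASFRs = 0.030 + 0.077 + 0.059 + 0.016 + 0.002 = 0.184
TFR = 5 × 0.184 = 0.92

0.920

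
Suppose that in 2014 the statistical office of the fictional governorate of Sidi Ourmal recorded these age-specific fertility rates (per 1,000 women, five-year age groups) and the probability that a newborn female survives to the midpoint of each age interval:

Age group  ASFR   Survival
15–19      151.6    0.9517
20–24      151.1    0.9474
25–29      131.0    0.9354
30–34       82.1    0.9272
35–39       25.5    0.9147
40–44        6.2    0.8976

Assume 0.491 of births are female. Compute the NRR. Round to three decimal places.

1.264

Proportion female at birth = 0.491.
Each age group contributes 5 × ASFR × survival:
  15–19: 5 × 151.6/1000 × 0.9517 = 0.72139
  20–24: 5 × 151.1/1000 × 0.9474 = 0.71576
  25–29: 5 × 131.0/1000 × 0.9354 = 0.61269
  30–34: 5 × 82.1/1000 × 0.9272 = 0.38062
  35–39: 5 × 25.5/1000 × 0.9147 = 0.11662
  40–44: 5 × 6.2/1000 × 0.8976 = 0.02783
Sum = 2.57491
NRR = 0.491 × 2.57491 = 1.26428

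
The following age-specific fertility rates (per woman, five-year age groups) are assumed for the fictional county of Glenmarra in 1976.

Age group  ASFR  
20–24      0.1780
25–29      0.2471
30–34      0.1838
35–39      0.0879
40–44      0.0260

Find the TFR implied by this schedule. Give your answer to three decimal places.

3.614

Sum of ASFRs = 0.1780 + 0.2471 + 0.1838 + 0.0879 + 0.0260 = 0.7228
TFR = 5 × 0.7228 = 3.614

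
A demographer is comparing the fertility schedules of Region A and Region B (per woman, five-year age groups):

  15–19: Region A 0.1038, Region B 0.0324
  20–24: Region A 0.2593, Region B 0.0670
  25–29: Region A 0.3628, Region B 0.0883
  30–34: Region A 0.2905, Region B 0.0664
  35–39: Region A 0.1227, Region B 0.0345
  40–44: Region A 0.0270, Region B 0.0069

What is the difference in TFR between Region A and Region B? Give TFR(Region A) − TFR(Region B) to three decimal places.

Region A:
  Sum of ASFRs = 0.1038 + 0.2593 + 0.3628 + 0.2905 + 0.1227 + 0.0270 = 1.1661
  TFR = 5 × 1.1661 = 5.8305
Region B:
  Sum of ASFRs = 0.0324 + 0.0670 + 0.0883 + 0.0664 + 0.0345 + 0.0069 = 0.2955
  TFR = 5 × 0.2955 = 1.4775
Difference = 5.8305 − 1.4775 = 4.353

4.353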